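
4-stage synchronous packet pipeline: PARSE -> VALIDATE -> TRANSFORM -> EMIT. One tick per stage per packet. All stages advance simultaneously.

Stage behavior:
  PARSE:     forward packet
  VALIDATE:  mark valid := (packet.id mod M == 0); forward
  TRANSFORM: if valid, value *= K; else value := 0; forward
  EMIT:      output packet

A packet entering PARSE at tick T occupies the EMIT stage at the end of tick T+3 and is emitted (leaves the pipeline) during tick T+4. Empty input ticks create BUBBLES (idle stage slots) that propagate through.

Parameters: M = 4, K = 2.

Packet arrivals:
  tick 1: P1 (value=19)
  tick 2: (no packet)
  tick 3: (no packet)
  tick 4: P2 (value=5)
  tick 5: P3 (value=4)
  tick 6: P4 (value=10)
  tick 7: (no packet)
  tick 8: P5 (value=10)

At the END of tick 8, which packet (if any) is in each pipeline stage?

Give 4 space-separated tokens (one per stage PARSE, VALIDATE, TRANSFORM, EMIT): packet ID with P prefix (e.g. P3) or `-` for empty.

Tick 1: [PARSE:P1(v=19,ok=F), VALIDATE:-, TRANSFORM:-, EMIT:-] out:-; in:P1
Tick 2: [PARSE:-, VALIDATE:P1(v=19,ok=F), TRANSFORM:-, EMIT:-] out:-; in:-
Tick 3: [PARSE:-, VALIDATE:-, TRANSFORM:P1(v=0,ok=F), EMIT:-] out:-; in:-
Tick 4: [PARSE:P2(v=5,ok=F), VALIDATE:-, TRANSFORM:-, EMIT:P1(v=0,ok=F)] out:-; in:P2
Tick 5: [PARSE:P3(v=4,ok=F), VALIDATE:P2(v=5,ok=F), TRANSFORM:-, EMIT:-] out:P1(v=0); in:P3
Tick 6: [PARSE:P4(v=10,ok=F), VALIDATE:P3(v=4,ok=F), TRANSFORM:P2(v=0,ok=F), EMIT:-] out:-; in:P4
Tick 7: [PARSE:-, VALIDATE:P4(v=10,ok=T), TRANSFORM:P3(v=0,ok=F), EMIT:P2(v=0,ok=F)] out:-; in:-
Tick 8: [PARSE:P5(v=10,ok=F), VALIDATE:-, TRANSFORM:P4(v=20,ok=T), EMIT:P3(v=0,ok=F)] out:P2(v=0); in:P5
At end of tick 8: ['P5', '-', 'P4', 'P3']

Answer: P5 - P4 P3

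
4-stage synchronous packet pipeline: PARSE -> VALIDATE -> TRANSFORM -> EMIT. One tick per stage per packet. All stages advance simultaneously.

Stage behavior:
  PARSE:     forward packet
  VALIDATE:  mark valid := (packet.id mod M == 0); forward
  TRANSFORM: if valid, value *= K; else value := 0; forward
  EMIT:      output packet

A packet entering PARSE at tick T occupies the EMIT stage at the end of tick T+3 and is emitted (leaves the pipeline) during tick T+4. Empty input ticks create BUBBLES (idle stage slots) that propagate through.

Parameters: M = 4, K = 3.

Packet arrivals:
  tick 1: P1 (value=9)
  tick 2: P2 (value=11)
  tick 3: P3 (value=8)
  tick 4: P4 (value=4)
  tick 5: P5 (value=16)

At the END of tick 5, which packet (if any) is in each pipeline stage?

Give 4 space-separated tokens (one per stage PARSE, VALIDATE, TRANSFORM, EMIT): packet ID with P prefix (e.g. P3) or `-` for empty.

Answer: P5 P4 P3 P2

Derivation:
Tick 1: [PARSE:P1(v=9,ok=F), VALIDATE:-, TRANSFORM:-, EMIT:-] out:-; in:P1
Tick 2: [PARSE:P2(v=11,ok=F), VALIDATE:P1(v=9,ok=F), TRANSFORM:-, EMIT:-] out:-; in:P2
Tick 3: [PARSE:P3(v=8,ok=F), VALIDATE:P2(v=11,ok=F), TRANSFORM:P1(v=0,ok=F), EMIT:-] out:-; in:P3
Tick 4: [PARSE:P4(v=4,ok=F), VALIDATE:P3(v=8,ok=F), TRANSFORM:P2(v=0,ok=F), EMIT:P1(v=0,ok=F)] out:-; in:P4
Tick 5: [PARSE:P5(v=16,ok=F), VALIDATE:P4(v=4,ok=T), TRANSFORM:P3(v=0,ok=F), EMIT:P2(v=0,ok=F)] out:P1(v=0); in:P5
At end of tick 5: ['P5', 'P4', 'P3', 'P2']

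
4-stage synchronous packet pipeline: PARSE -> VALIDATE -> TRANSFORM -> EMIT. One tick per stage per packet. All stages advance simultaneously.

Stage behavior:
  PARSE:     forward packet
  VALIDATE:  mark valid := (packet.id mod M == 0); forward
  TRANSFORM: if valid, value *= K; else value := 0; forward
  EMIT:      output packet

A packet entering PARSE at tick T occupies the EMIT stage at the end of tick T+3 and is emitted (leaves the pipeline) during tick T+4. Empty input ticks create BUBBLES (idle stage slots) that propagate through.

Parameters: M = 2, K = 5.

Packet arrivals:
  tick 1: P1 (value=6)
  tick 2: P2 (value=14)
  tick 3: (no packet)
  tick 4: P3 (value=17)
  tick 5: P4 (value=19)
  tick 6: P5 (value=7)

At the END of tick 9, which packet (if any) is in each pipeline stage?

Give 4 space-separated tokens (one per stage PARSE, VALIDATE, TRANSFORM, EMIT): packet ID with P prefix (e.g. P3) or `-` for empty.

Answer: - - - P5

Derivation:
Tick 1: [PARSE:P1(v=6,ok=F), VALIDATE:-, TRANSFORM:-, EMIT:-] out:-; in:P1
Tick 2: [PARSE:P2(v=14,ok=F), VALIDATE:P1(v=6,ok=F), TRANSFORM:-, EMIT:-] out:-; in:P2
Tick 3: [PARSE:-, VALIDATE:P2(v=14,ok=T), TRANSFORM:P1(v=0,ok=F), EMIT:-] out:-; in:-
Tick 4: [PARSE:P3(v=17,ok=F), VALIDATE:-, TRANSFORM:P2(v=70,ok=T), EMIT:P1(v=0,ok=F)] out:-; in:P3
Tick 5: [PARSE:P4(v=19,ok=F), VALIDATE:P3(v=17,ok=F), TRANSFORM:-, EMIT:P2(v=70,ok=T)] out:P1(v=0); in:P4
Tick 6: [PARSE:P5(v=7,ok=F), VALIDATE:P4(v=19,ok=T), TRANSFORM:P3(v=0,ok=F), EMIT:-] out:P2(v=70); in:P5
Tick 7: [PARSE:-, VALIDATE:P5(v=7,ok=F), TRANSFORM:P4(v=95,ok=T), EMIT:P3(v=0,ok=F)] out:-; in:-
Tick 8: [PARSE:-, VALIDATE:-, TRANSFORM:P5(v=0,ok=F), EMIT:P4(v=95,ok=T)] out:P3(v=0); in:-
Tick 9: [PARSE:-, VALIDATE:-, TRANSFORM:-, EMIT:P5(v=0,ok=F)] out:P4(v=95); in:-
At end of tick 9: ['-', '-', '-', 'P5']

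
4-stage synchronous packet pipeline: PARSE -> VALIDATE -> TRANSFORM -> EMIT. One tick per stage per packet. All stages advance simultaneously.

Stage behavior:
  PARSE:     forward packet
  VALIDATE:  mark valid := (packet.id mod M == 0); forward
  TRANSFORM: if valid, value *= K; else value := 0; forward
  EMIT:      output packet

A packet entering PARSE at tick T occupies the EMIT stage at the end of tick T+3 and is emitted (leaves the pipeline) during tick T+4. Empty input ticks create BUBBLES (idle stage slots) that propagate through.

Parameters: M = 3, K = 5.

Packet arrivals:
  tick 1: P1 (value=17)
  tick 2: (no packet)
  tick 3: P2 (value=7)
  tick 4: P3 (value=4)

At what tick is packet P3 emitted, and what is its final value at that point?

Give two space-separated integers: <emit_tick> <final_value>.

Tick 1: [PARSE:P1(v=17,ok=F), VALIDATE:-, TRANSFORM:-, EMIT:-] out:-; in:P1
Tick 2: [PARSE:-, VALIDATE:P1(v=17,ok=F), TRANSFORM:-, EMIT:-] out:-; in:-
Tick 3: [PARSE:P2(v=7,ok=F), VALIDATE:-, TRANSFORM:P1(v=0,ok=F), EMIT:-] out:-; in:P2
Tick 4: [PARSE:P3(v=4,ok=F), VALIDATE:P2(v=7,ok=F), TRANSFORM:-, EMIT:P1(v=0,ok=F)] out:-; in:P3
Tick 5: [PARSE:-, VALIDATE:P3(v=4,ok=T), TRANSFORM:P2(v=0,ok=F), EMIT:-] out:P1(v=0); in:-
Tick 6: [PARSE:-, VALIDATE:-, TRANSFORM:P3(v=20,ok=T), EMIT:P2(v=0,ok=F)] out:-; in:-
Tick 7: [PARSE:-, VALIDATE:-, TRANSFORM:-, EMIT:P3(v=20,ok=T)] out:P2(v=0); in:-
Tick 8: [PARSE:-, VALIDATE:-, TRANSFORM:-, EMIT:-] out:P3(v=20); in:-
P3: arrives tick 4, valid=True (id=3, id%3=0), emit tick 8, final value 20

Answer: 8 20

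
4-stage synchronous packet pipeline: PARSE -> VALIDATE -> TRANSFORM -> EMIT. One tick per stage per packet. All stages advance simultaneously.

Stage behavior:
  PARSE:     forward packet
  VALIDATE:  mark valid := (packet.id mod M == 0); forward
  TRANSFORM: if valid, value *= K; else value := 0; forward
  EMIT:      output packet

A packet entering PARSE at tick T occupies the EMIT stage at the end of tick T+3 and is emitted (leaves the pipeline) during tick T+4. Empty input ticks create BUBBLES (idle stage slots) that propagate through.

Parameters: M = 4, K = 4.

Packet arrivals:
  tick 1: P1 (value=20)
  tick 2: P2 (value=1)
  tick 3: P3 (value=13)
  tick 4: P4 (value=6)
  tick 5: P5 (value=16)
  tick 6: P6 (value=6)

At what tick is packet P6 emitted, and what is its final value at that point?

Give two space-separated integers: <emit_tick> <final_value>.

Tick 1: [PARSE:P1(v=20,ok=F), VALIDATE:-, TRANSFORM:-, EMIT:-] out:-; in:P1
Tick 2: [PARSE:P2(v=1,ok=F), VALIDATE:P1(v=20,ok=F), TRANSFORM:-, EMIT:-] out:-; in:P2
Tick 3: [PARSE:P3(v=13,ok=F), VALIDATE:P2(v=1,ok=F), TRANSFORM:P1(v=0,ok=F), EMIT:-] out:-; in:P3
Tick 4: [PARSE:P4(v=6,ok=F), VALIDATE:P3(v=13,ok=F), TRANSFORM:P2(v=0,ok=F), EMIT:P1(v=0,ok=F)] out:-; in:P4
Tick 5: [PARSE:P5(v=16,ok=F), VALIDATE:P4(v=6,ok=T), TRANSFORM:P3(v=0,ok=F), EMIT:P2(v=0,ok=F)] out:P1(v=0); in:P5
Tick 6: [PARSE:P6(v=6,ok=F), VALIDATE:P5(v=16,ok=F), TRANSFORM:P4(v=24,ok=T), EMIT:P3(v=0,ok=F)] out:P2(v=0); in:P6
Tick 7: [PARSE:-, VALIDATE:P6(v=6,ok=F), TRANSFORM:P5(v=0,ok=F), EMIT:P4(v=24,ok=T)] out:P3(v=0); in:-
Tick 8: [PARSE:-, VALIDATE:-, TRANSFORM:P6(v=0,ok=F), EMIT:P5(v=0,ok=F)] out:P4(v=24); in:-
Tick 9: [PARSE:-, VALIDATE:-, TRANSFORM:-, EMIT:P6(v=0,ok=F)] out:P5(v=0); in:-
Tick 10: [PARSE:-, VALIDATE:-, TRANSFORM:-, EMIT:-] out:P6(v=0); in:-
P6: arrives tick 6, valid=False (id=6, id%4=2), emit tick 10, final value 0

Answer: 10 0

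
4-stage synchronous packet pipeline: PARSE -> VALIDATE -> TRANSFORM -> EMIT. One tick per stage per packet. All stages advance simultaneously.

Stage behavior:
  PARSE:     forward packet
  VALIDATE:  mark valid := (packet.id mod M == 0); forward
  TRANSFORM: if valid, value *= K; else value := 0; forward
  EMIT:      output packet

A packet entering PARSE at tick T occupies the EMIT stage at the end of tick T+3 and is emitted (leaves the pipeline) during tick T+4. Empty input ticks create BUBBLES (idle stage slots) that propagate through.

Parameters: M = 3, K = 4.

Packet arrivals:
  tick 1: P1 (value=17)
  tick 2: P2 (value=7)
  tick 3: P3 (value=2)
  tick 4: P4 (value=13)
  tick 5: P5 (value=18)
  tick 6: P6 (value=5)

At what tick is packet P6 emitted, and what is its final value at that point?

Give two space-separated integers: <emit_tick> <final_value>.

Tick 1: [PARSE:P1(v=17,ok=F), VALIDATE:-, TRANSFORM:-, EMIT:-] out:-; in:P1
Tick 2: [PARSE:P2(v=7,ok=F), VALIDATE:P1(v=17,ok=F), TRANSFORM:-, EMIT:-] out:-; in:P2
Tick 3: [PARSE:P3(v=2,ok=F), VALIDATE:P2(v=7,ok=F), TRANSFORM:P1(v=0,ok=F), EMIT:-] out:-; in:P3
Tick 4: [PARSE:P4(v=13,ok=F), VALIDATE:P3(v=2,ok=T), TRANSFORM:P2(v=0,ok=F), EMIT:P1(v=0,ok=F)] out:-; in:P4
Tick 5: [PARSE:P5(v=18,ok=F), VALIDATE:P4(v=13,ok=F), TRANSFORM:P3(v=8,ok=T), EMIT:P2(v=0,ok=F)] out:P1(v=0); in:P5
Tick 6: [PARSE:P6(v=5,ok=F), VALIDATE:P5(v=18,ok=F), TRANSFORM:P4(v=0,ok=F), EMIT:P3(v=8,ok=T)] out:P2(v=0); in:P6
Tick 7: [PARSE:-, VALIDATE:P6(v=5,ok=T), TRANSFORM:P5(v=0,ok=F), EMIT:P4(v=0,ok=F)] out:P3(v=8); in:-
Tick 8: [PARSE:-, VALIDATE:-, TRANSFORM:P6(v=20,ok=T), EMIT:P5(v=0,ok=F)] out:P4(v=0); in:-
Tick 9: [PARSE:-, VALIDATE:-, TRANSFORM:-, EMIT:P6(v=20,ok=T)] out:P5(v=0); in:-
Tick 10: [PARSE:-, VALIDATE:-, TRANSFORM:-, EMIT:-] out:P6(v=20); in:-
P6: arrives tick 6, valid=True (id=6, id%3=0), emit tick 10, final value 20

Answer: 10 20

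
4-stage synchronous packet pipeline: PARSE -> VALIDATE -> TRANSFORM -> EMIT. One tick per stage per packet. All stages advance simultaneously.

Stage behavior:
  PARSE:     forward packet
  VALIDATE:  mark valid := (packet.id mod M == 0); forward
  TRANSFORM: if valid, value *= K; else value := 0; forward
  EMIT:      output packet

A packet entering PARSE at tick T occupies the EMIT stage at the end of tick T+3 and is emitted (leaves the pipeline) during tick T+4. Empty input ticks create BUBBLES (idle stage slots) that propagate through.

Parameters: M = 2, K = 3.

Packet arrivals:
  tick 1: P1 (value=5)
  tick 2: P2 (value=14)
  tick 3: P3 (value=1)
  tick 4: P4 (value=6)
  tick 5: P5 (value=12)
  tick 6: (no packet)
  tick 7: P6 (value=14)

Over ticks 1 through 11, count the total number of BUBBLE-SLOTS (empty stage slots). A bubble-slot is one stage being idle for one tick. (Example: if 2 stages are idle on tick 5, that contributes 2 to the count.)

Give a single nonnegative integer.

Tick 1: [PARSE:P1(v=5,ok=F), VALIDATE:-, TRANSFORM:-, EMIT:-] out:-; bubbles=3
Tick 2: [PARSE:P2(v=14,ok=F), VALIDATE:P1(v=5,ok=F), TRANSFORM:-, EMIT:-] out:-; bubbles=2
Tick 3: [PARSE:P3(v=1,ok=F), VALIDATE:P2(v=14,ok=T), TRANSFORM:P1(v=0,ok=F), EMIT:-] out:-; bubbles=1
Tick 4: [PARSE:P4(v=6,ok=F), VALIDATE:P3(v=1,ok=F), TRANSFORM:P2(v=42,ok=T), EMIT:P1(v=0,ok=F)] out:-; bubbles=0
Tick 5: [PARSE:P5(v=12,ok=F), VALIDATE:P4(v=6,ok=T), TRANSFORM:P3(v=0,ok=F), EMIT:P2(v=42,ok=T)] out:P1(v=0); bubbles=0
Tick 6: [PARSE:-, VALIDATE:P5(v=12,ok=F), TRANSFORM:P4(v=18,ok=T), EMIT:P3(v=0,ok=F)] out:P2(v=42); bubbles=1
Tick 7: [PARSE:P6(v=14,ok=F), VALIDATE:-, TRANSFORM:P5(v=0,ok=F), EMIT:P4(v=18,ok=T)] out:P3(v=0); bubbles=1
Tick 8: [PARSE:-, VALIDATE:P6(v=14,ok=T), TRANSFORM:-, EMIT:P5(v=0,ok=F)] out:P4(v=18); bubbles=2
Tick 9: [PARSE:-, VALIDATE:-, TRANSFORM:P6(v=42,ok=T), EMIT:-] out:P5(v=0); bubbles=3
Tick 10: [PARSE:-, VALIDATE:-, TRANSFORM:-, EMIT:P6(v=42,ok=T)] out:-; bubbles=3
Tick 11: [PARSE:-, VALIDATE:-, TRANSFORM:-, EMIT:-] out:P6(v=42); bubbles=4
Total bubble-slots: 20

Answer: 20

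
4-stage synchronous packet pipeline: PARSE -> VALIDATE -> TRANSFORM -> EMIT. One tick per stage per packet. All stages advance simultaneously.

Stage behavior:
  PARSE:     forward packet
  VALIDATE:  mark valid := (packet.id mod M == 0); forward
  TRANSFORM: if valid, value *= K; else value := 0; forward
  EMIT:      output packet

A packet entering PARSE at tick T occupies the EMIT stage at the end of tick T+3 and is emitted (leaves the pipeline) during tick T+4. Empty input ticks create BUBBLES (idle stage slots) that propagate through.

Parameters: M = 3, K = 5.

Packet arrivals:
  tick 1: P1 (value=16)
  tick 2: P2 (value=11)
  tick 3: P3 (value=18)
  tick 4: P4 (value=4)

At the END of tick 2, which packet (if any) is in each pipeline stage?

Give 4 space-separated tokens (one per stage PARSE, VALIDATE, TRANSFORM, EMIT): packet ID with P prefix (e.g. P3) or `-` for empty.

Tick 1: [PARSE:P1(v=16,ok=F), VALIDATE:-, TRANSFORM:-, EMIT:-] out:-; in:P1
Tick 2: [PARSE:P2(v=11,ok=F), VALIDATE:P1(v=16,ok=F), TRANSFORM:-, EMIT:-] out:-; in:P2
At end of tick 2: ['P2', 'P1', '-', '-']

Answer: P2 P1 - -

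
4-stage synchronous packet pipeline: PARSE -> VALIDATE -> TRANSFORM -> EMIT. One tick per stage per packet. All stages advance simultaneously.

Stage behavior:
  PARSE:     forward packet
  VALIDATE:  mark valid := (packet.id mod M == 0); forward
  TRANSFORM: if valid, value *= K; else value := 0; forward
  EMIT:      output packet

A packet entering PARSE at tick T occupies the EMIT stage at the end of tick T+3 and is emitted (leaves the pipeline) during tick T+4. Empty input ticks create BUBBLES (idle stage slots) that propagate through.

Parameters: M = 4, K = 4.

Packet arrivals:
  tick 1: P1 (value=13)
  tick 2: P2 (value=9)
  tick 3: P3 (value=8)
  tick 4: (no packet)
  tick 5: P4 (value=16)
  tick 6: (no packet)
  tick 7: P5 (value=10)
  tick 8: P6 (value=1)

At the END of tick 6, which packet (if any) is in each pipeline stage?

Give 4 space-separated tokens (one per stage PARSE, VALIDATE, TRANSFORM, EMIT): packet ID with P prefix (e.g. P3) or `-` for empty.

Tick 1: [PARSE:P1(v=13,ok=F), VALIDATE:-, TRANSFORM:-, EMIT:-] out:-; in:P1
Tick 2: [PARSE:P2(v=9,ok=F), VALIDATE:P1(v=13,ok=F), TRANSFORM:-, EMIT:-] out:-; in:P2
Tick 3: [PARSE:P3(v=8,ok=F), VALIDATE:P2(v=9,ok=F), TRANSFORM:P1(v=0,ok=F), EMIT:-] out:-; in:P3
Tick 4: [PARSE:-, VALIDATE:P3(v=8,ok=F), TRANSFORM:P2(v=0,ok=F), EMIT:P1(v=0,ok=F)] out:-; in:-
Tick 5: [PARSE:P4(v=16,ok=F), VALIDATE:-, TRANSFORM:P3(v=0,ok=F), EMIT:P2(v=0,ok=F)] out:P1(v=0); in:P4
Tick 6: [PARSE:-, VALIDATE:P4(v=16,ok=T), TRANSFORM:-, EMIT:P3(v=0,ok=F)] out:P2(v=0); in:-
At end of tick 6: ['-', 'P4', '-', 'P3']

Answer: - P4 - P3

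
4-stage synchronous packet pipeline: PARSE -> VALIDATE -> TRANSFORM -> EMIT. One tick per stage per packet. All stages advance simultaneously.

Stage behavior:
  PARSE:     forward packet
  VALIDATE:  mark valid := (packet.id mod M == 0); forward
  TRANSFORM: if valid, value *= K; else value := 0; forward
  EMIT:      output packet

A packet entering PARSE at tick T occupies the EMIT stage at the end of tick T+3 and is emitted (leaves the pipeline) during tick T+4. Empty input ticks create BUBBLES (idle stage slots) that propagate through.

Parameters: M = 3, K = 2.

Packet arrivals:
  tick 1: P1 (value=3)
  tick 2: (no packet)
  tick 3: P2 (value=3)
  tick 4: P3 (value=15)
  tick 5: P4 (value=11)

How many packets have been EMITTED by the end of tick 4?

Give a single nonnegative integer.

Tick 1: [PARSE:P1(v=3,ok=F), VALIDATE:-, TRANSFORM:-, EMIT:-] out:-; in:P1
Tick 2: [PARSE:-, VALIDATE:P1(v=3,ok=F), TRANSFORM:-, EMIT:-] out:-; in:-
Tick 3: [PARSE:P2(v=3,ok=F), VALIDATE:-, TRANSFORM:P1(v=0,ok=F), EMIT:-] out:-; in:P2
Tick 4: [PARSE:P3(v=15,ok=F), VALIDATE:P2(v=3,ok=F), TRANSFORM:-, EMIT:P1(v=0,ok=F)] out:-; in:P3
Emitted by tick 4: []

Answer: 0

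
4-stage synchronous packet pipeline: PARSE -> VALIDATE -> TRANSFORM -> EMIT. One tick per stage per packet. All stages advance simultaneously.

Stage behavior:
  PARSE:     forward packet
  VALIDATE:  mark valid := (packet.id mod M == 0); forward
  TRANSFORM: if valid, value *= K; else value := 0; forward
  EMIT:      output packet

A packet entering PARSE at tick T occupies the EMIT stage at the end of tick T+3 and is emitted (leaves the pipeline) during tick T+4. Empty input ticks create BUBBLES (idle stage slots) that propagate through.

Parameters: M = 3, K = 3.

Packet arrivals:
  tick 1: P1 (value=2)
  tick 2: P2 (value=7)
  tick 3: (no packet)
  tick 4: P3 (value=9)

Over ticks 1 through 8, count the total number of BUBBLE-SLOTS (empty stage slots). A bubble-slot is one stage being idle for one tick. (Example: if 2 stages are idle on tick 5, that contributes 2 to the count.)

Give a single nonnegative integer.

Tick 1: [PARSE:P1(v=2,ok=F), VALIDATE:-, TRANSFORM:-, EMIT:-] out:-; bubbles=3
Tick 2: [PARSE:P2(v=7,ok=F), VALIDATE:P1(v=2,ok=F), TRANSFORM:-, EMIT:-] out:-; bubbles=2
Tick 3: [PARSE:-, VALIDATE:P2(v=7,ok=F), TRANSFORM:P1(v=0,ok=F), EMIT:-] out:-; bubbles=2
Tick 4: [PARSE:P3(v=9,ok=F), VALIDATE:-, TRANSFORM:P2(v=0,ok=F), EMIT:P1(v=0,ok=F)] out:-; bubbles=1
Tick 5: [PARSE:-, VALIDATE:P3(v=9,ok=T), TRANSFORM:-, EMIT:P2(v=0,ok=F)] out:P1(v=0); bubbles=2
Tick 6: [PARSE:-, VALIDATE:-, TRANSFORM:P3(v=27,ok=T), EMIT:-] out:P2(v=0); bubbles=3
Tick 7: [PARSE:-, VALIDATE:-, TRANSFORM:-, EMIT:P3(v=27,ok=T)] out:-; bubbles=3
Tick 8: [PARSE:-, VALIDATE:-, TRANSFORM:-, EMIT:-] out:P3(v=27); bubbles=4
Total bubble-slots: 20

Answer: 20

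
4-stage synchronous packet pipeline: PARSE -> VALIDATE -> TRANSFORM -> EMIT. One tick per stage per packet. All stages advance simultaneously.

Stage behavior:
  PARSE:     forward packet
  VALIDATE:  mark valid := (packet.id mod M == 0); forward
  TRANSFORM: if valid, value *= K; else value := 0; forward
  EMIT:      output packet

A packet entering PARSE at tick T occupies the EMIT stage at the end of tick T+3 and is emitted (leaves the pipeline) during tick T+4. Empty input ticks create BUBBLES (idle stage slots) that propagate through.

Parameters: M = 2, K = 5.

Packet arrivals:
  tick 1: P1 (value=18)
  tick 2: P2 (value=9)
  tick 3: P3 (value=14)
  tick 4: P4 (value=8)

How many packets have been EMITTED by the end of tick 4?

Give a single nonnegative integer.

Answer: 0

Derivation:
Tick 1: [PARSE:P1(v=18,ok=F), VALIDATE:-, TRANSFORM:-, EMIT:-] out:-; in:P1
Tick 2: [PARSE:P2(v=9,ok=F), VALIDATE:P1(v=18,ok=F), TRANSFORM:-, EMIT:-] out:-; in:P2
Tick 3: [PARSE:P3(v=14,ok=F), VALIDATE:P2(v=9,ok=T), TRANSFORM:P1(v=0,ok=F), EMIT:-] out:-; in:P3
Tick 4: [PARSE:P4(v=8,ok=F), VALIDATE:P3(v=14,ok=F), TRANSFORM:P2(v=45,ok=T), EMIT:P1(v=0,ok=F)] out:-; in:P4
Emitted by tick 4: []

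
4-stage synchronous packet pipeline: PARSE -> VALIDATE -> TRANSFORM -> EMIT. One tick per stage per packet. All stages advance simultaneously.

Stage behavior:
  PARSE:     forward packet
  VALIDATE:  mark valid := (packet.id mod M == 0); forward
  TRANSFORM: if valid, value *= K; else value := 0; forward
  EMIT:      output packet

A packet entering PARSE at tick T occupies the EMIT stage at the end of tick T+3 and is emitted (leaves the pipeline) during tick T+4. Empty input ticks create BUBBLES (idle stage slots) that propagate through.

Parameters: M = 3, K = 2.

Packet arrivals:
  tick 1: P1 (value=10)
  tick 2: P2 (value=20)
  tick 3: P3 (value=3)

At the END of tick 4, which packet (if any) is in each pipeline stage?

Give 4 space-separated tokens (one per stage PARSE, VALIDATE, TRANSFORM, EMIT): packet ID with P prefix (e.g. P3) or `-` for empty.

Answer: - P3 P2 P1

Derivation:
Tick 1: [PARSE:P1(v=10,ok=F), VALIDATE:-, TRANSFORM:-, EMIT:-] out:-; in:P1
Tick 2: [PARSE:P2(v=20,ok=F), VALIDATE:P1(v=10,ok=F), TRANSFORM:-, EMIT:-] out:-; in:P2
Tick 3: [PARSE:P3(v=3,ok=F), VALIDATE:P2(v=20,ok=F), TRANSFORM:P1(v=0,ok=F), EMIT:-] out:-; in:P3
Tick 4: [PARSE:-, VALIDATE:P3(v=3,ok=T), TRANSFORM:P2(v=0,ok=F), EMIT:P1(v=0,ok=F)] out:-; in:-
At end of tick 4: ['-', 'P3', 'P2', 'P1']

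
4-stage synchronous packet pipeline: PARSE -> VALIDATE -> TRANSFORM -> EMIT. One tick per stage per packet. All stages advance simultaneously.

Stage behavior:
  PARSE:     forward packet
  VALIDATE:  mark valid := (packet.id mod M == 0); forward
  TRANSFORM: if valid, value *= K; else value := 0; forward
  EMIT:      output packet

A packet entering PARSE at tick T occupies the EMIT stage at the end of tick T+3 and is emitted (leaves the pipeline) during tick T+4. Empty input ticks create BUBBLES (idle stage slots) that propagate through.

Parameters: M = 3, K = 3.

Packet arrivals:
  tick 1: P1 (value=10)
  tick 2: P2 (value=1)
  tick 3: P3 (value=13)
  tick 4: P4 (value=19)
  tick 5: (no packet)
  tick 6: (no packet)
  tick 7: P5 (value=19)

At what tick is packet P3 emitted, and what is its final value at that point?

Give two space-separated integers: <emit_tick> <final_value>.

Tick 1: [PARSE:P1(v=10,ok=F), VALIDATE:-, TRANSFORM:-, EMIT:-] out:-; in:P1
Tick 2: [PARSE:P2(v=1,ok=F), VALIDATE:P1(v=10,ok=F), TRANSFORM:-, EMIT:-] out:-; in:P2
Tick 3: [PARSE:P3(v=13,ok=F), VALIDATE:P2(v=1,ok=F), TRANSFORM:P1(v=0,ok=F), EMIT:-] out:-; in:P3
Tick 4: [PARSE:P4(v=19,ok=F), VALIDATE:P3(v=13,ok=T), TRANSFORM:P2(v=0,ok=F), EMIT:P1(v=0,ok=F)] out:-; in:P4
Tick 5: [PARSE:-, VALIDATE:P4(v=19,ok=F), TRANSFORM:P3(v=39,ok=T), EMIT:P2(v=0,ok=F)] out:P1(v=0); in:-
Tick 6: [PARSE:-, VALIDATE:-, TRANSFORM:P4(v=0,ok=F), EMIT:P3(v=39,ok=T)] out:P2(v=0); in:-
Tick 7: [PARSE:P5(v=19,ok=F), VALIDATE:-, TRANSFORM:-, EMIT:P4(v=0,ok=F)] out:P3(v=39); in:P5
Tick 8: [PARSE:-, VALIDATE:P5(v=19,ok=F), TRANSFORM:-, EMIT:-] out:P4(v=0); in:-
Tick 9: [PARSE:-, VALIDATE:-, TRANSFORM:P5(v=0,ok=F), EMIT:-] out:-; in:-
Tick 10: [PARSE:-, VALIDATE:-, TRANSFORM:-, EMIT:P5(v=0,ok=F)] out:-; in:-
Tick 11: [PARSE:-, VALIDATE:-, TRANSFORM:-, EMIT:-] out:P5(v=0); in:-
P3: arrives tick 3, valid=True (id=3, id%3=0), emit tick 7, final value 39

Answer: 7 39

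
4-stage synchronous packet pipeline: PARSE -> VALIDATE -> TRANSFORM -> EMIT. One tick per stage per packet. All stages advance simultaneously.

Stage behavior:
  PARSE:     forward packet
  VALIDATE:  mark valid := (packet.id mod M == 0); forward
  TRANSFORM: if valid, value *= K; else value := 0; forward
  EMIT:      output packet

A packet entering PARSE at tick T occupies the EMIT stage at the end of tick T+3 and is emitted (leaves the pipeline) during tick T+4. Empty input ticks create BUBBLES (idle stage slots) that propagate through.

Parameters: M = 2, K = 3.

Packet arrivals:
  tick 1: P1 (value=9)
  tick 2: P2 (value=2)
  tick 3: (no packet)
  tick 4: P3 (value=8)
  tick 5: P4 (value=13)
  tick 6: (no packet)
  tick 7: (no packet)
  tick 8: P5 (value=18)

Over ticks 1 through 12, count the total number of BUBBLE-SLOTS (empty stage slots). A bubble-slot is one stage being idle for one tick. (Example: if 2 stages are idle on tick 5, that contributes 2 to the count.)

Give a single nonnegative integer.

Answer: 28

Derivation:
Tick 1: [PARSE:P1(v=9,ok=F), VALIDATE:-, TRANSFORM:-, EMIT:-] out:-; bubbles=3
Tick 2: [PARSE:P2(v=2,ok=F), VALIDATE:P1(v=9,ok=F), TRANSFORM:-, EMIT:-] out:-; bubbles=2
Tick 3: [PARSE:-, VALIDATE:P2(v=2,ok=T), TRANSFORM:P1(v=0,ok=F), EMIT:-] out:-; bubbles=2
Tick 4: [PARSE:P3(v=8,ok=F), VALIDATE:-, TRANSFORM:P2(v=6,ok=T), EMIT:P1(v=0,ok=F)] out:-; bubbles=1
Tick 5: [PARSE:P4(v=13,ok=F), VALIDATE:P3(v=8,ok=F), TRANSFORM:-, EMIT:P2(v=6,ok=T)] out:P1(v=0); bubbles=1
Tick 6: [PARSE:-, VALIDATE:P4(v=13,ok=T), TRANSFORM:P3(v=0,ok=F), EMIT:-] out:P2(v=6); bubbles=2
Tick 7: [PARSE:-, VALIDATE:-, TRANSFORM:P4(v=39,ok=T), EMIT:P3(v=0,ok=F)] out:-; bubbles=2
Tick 8: [PARSE:P5(v=18,ok=F), VALIDATE:-, TRANSFORM:-, EMIT:P4(v=39,ok=T)] out:P3(v=0); bubbles=2
Tick 9: [PARSE:-, VALIDATE:P5(v=18,ok=F), TRANSFORM:-, EMIT:-] out:P4(v=39); bubbles=3
Tick 10: [PARSE:-, VALIDATE:-, TRANSFORM:P5(v=0,ok=F), EMIT:-] out:-; bubbles=3
Tick 11: [PARSE:-, VALIDATE:-, TRANSFORM:-, EMIT:P5(v=0,ok=F)] out:-; bubbles=3
Tick 12: [PARSE:-, VALIDATE:-, TRANSFORM:-, EMIT:-] out:P5(v=0); bubbles=4
Total bubble-slots: 28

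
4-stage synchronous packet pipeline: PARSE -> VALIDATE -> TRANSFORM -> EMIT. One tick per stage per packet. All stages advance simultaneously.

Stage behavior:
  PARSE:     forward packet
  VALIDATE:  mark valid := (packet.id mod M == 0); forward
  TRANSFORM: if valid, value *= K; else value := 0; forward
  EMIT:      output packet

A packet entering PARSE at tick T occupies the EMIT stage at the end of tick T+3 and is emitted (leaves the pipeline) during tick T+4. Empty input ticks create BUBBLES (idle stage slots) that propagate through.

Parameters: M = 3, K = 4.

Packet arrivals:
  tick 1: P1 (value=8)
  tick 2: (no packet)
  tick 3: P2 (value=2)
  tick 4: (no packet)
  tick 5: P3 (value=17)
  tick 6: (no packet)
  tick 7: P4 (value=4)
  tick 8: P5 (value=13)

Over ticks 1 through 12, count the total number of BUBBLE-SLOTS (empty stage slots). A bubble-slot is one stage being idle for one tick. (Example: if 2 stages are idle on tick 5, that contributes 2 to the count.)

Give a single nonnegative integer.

Tick 1: [PARSE:P1(v=8,ok=F), VALIDATE:-, TRANSFORM:-, EMIT:-] out:-; bubbles=3
Tick 2: [PARSE:-, VALIDATE:P1(v=8,ok=F), TRANSFORM:-, EMIT:-] out:-; bubbles=3
Tick 3: [PARSE:P2(v=2,ok=F), VALIDATE:-, TRANSFORM:P1(v=0,ok=F), EMIT:-] out:-; bubbles=2
Tick 4: [PARSE:-, VALIDATE:P2(v=2,ok=F), TRANSFORM:-, EMIT:P1(v=0,ok=F)] out:-; bubbles=2
Tick 5: [PARSE:P3(v=17,ok=F), VALIDATE:-, TRANSFORM:P2(v=0,ok=F), EMIT:-] out:P1(v=0); bubbles=2
Tick 6: [PARSE:-, VALIDATE:P3(v=17,ok=T), TRANSFORM:-, EMIT:P2(v=0,ok=F)] out:-; bubbles=2
Tick 7: [PARSE:P4(v=4,ok=F), VALIDATE:-, TRANSFORM:P3(v=68,ok=T), EMIT:-] out:P2(v=0); bubbles=2
Tick 8: [PARSE:P5(v=13,ok=F), VALIDATE:P4(v=4,ok=F), TRANSFORM:-, EMIT:P3(v=68,ok=T)] out:-; bubbles=1
Tick 9: [PARSE:-, VALIDATE:P5(v=13,ok=F), TRANSFORM:P4(v=0,ok=F), EMIT:-] out:P3(v=68); bubbles=2
Tick 10: [PARSE:-, VALIDATE:-, TRANSFORM:P5(v=0,ok=F), EMIT:P4(v=0,ok=F)] out:-; bubbles=2
Tick 11: [PARSE:-, VALIDATE:-, TRANSFORM:-, EMIT:P5(v=0,ok=F)] out:P4(v=0); bubbles=3
Tick 12: [PARSE:-, VALIDATE:-, TRANSFORM:-, EMIT:-] out:P5(v=0); bubbles=4
Total bubble-slots: 28

Answer: 28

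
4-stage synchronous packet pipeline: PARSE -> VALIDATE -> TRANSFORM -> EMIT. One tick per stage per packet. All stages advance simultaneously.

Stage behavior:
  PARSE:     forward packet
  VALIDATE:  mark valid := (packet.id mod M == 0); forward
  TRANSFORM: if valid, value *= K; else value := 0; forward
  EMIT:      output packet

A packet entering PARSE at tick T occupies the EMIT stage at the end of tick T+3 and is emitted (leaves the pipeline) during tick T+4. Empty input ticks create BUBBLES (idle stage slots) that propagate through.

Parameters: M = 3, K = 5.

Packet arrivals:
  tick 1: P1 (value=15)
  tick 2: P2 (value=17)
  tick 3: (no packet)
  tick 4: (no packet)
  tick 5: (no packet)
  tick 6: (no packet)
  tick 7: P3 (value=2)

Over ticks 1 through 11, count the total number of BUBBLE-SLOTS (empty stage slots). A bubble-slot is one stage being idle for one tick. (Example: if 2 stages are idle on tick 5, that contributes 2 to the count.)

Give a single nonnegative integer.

Tick 1: [PARSE:P1(v=15,ok=F), VALIDATE:-, TRANSFORM:-, EMIT:-] out:-; bubbles=3
Tick 2: [PARSE:P2(v=17,ok=F), VALIDATE:P1(v=15,ok=F), TRANSFORM:-, EMIT:-] out:-; bubbles=2
Tick 3: [PARSE:-, VALIDATE:P2(v=17,ok=F), TRANSFORM:P1(v=0,ok=F), EMIT:-] out:-; bubbles=2
Tick 4: [PARSE:-, VALIDATE:-, TRANSFORM:P2(v=0,ok=F), EMIT:P1(v=0,ok=F)] out:-; bubbles=2
Tick 5: [PARSE:-, VALIDATE:-, TRANSFORM:-, EMIT:P2(v=0,ok=F)] out:P1(v=0); bubbles=3
Tick 6: [PARSE:-, VALIDATE:-, TRANSFORM:-, EMIT:-] out:P2(v=0); bubbles=4
Tick 7: [PARSE:P3(v=2,ok=F), VALIDATE:-, TRANSFORM:-, EMIT:-] out:-; bubbles=3
Tick 8: [PARSE:-, VALIDATE:P3(v=2,ok=T), TRANSFORM:-, EMIT:-] out:-; bubbles=3
Tick 9: [PARSE:-, VALIDATE:-, TRANSFORM:P3(v=10,ok=T), EMIT:-] out:-; bubbles=3
Tick 10: [PARSE:-, VALIDATE:-, TRANSFORM:-, EMIT:P3(v=10,ok=T)] out:-; bubbles=3
Tick 11: [PARSE:-, VALIDATE:-, TRANSFORM:-, EMIT:-] out:P3(v=10); bubbles=4
Total bubble-slots: 32

Answer: 32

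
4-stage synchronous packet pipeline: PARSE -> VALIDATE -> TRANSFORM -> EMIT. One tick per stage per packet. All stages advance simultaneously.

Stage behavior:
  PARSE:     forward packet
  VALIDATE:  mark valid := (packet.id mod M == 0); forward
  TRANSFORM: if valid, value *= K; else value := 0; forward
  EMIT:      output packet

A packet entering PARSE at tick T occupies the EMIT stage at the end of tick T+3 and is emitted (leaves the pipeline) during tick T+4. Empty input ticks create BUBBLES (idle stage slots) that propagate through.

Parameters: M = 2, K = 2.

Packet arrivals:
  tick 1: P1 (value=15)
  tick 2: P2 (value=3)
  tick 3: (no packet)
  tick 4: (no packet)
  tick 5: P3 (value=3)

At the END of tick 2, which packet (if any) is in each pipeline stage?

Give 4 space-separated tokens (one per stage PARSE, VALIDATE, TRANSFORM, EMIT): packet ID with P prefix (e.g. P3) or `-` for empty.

Answer: P2 P1 - -

Derivation:
Tick 1: [PARSE:P1(v=15,ok=F), VALIDATE:-, TRANSFORM:-, EMIT:-] out:-; in:P1
Tick 2: [PARSE:P2(v=3,ok=F), VALIDATE:P1(v=15,ok=F), TRANSFORM:-, EMIT:-] out:-; in:P2
At end of tick 2: ['P2', 'P1', '-', '-']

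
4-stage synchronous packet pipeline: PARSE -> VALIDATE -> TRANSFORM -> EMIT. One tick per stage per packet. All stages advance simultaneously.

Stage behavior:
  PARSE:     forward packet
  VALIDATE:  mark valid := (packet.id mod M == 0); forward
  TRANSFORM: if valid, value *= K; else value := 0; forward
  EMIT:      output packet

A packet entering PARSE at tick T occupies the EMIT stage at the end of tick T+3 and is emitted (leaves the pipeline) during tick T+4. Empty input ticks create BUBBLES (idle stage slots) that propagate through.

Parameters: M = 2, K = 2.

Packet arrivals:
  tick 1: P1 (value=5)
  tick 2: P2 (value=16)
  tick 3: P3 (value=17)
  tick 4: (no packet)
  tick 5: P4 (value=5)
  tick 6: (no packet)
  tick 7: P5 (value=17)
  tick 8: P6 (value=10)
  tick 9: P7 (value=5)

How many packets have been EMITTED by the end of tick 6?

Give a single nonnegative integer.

Tick 1: [PARSE:P1(v=5,ok=F), VALIDATE:-, TRANSFORM:-, EMIT:-] out:-; in:P1
Tick 2: [PARSE:P2(v=16,ok=F), VALIDATE:P1(v=5,ok=F), TRANSFORM:-, EMIT:-] out:-; in:P2
Tick 3: [PARSE:P3(v=17,ok=F), VALIDATE:P2(v=16,ok=T), TRANSFORM:P1(v=0,ok=F), EMIT:-] out:-; in:P3
Tick 4: [PARSE:-, VALIDATE:P3(v=17,ok=F), TRANSFORM:P2(v=32,ok=T), EMIT:P1(v=0,ok=F)] out:-; in:-
Tick 5: [PARSE:P4(v=5,ok=F), VALIDATE:-, TRANSFORM:P3(v=0,ok=F), EMIT:P2(v=32,ok=T)] out:P1(v=0); in:P4
Tick 6: [PARSE:-, VALIDATE:P4(v=5,ok=T), TRANSFORM:-, EMIT:P3(v=0,ok=F)] out:P2(v=32); in:-
Emitted by tick 6: ['P1', 'P2']

Answer: 2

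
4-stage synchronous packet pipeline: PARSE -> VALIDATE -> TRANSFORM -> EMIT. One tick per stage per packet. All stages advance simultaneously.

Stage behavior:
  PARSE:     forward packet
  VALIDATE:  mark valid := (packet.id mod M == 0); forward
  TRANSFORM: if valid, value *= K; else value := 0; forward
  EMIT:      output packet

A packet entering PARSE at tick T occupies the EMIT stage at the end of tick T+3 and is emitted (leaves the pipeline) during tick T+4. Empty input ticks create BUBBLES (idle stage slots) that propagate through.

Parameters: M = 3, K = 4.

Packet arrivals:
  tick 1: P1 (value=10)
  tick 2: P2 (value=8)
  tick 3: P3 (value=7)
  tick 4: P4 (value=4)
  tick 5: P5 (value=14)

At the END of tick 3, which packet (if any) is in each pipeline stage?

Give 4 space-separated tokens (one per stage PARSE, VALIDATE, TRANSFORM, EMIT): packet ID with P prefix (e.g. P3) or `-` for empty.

Tick 1: [PARSE:P1(v=10,ok=F), VALIDATE:-, TRANSFORM:-, EMIT:-] out:-; in:P1
Tick 2: [PARSE:P2(v=8,ok=F), VALIDATE:P1(v=10,ok=F), TRANSFORM:-, EMIT:-] out:-; in:P2
Tick 3: [PARSE:P3(v=7,ok=F), VALIDATE:P2(v=8,ok=F), TRANSFORM:P1(v=0,ok=F), EMIT:-] out:-; in:P3
At end of tick 3: ['P3', 'P2', 'P1', '-']

Answer: P3 P2 P1 -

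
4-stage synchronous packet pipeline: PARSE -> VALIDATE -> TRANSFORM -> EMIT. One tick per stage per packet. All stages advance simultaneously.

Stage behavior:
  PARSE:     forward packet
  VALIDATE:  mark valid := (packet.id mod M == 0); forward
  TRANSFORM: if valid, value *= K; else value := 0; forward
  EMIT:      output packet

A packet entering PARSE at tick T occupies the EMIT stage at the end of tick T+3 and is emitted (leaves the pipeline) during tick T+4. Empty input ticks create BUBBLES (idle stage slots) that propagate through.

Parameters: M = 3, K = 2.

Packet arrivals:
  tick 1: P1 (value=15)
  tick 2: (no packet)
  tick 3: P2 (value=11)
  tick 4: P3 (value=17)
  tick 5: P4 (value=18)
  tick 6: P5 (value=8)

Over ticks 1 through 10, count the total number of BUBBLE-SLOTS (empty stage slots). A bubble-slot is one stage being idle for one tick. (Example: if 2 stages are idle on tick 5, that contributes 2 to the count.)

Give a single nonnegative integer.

Tick 1: [PARSE:P1(v=15,ok=F), VALIDATE:-, TRANSFORM:-, EMIT:-] out:-; bubbles=3
Tick 2: [PARSE:-, VALIDATE:P1(v=15,ok=F), TRANSFORM:-, EMIT:-] out:-; bubbles=3
Tick 3: [PARSE:P2(v=11,ok=F), VALIDATE:-, TRANSFORM:P1(v=0,ok=F), EMIT:-] out:-; bubbles=2
Tick 4: [PARSE:P3(v=17,ok=F), VALIDATE:P2(v=11,ok=F), TRANSFORM:-, EMIT:P1(v=0,ok=F)] out:-; bubbles=1
Tick 5: [PARSE:P4(v=18,ok=F), VALIDATE:P3(v=17,ok=T), TRANSFORM:P2(v=0,ok=F), EMIT:-] out:P1(v=0); bubbles=1
Tick 6: [PARSE:P5(v=8,ok=F), VALIDATE:P4(v=18,ok=F), TRANSFORM:P3(v=34,ok=T), EMIT:P2(v=0,ok=F)] out:-; bubbles=0
Tick 7: [PARSE:-, VALIDATE:P5(v=8,ok=F), TRANSFORM:P4(v=0,ok=F), EMIT:P3(v=34,ok=T)] out:P2(v=0); bubbles=1
Tick 8: [PARSE:-, VALIDATE:-, TRANSFORM:P5(v=0,ok=F), EMIT:P4(v=0,ok=F)] out:P3(v=34); bubbles=2
Tick 9: [PARSE:-, VALIDATE:-, TRANSFORM:-, EMIT:P5(v=0,ok=F)] out:P4(v=0); bubbles=3
Tick 10: [PARSE:-, VALIDATE:-, TRANSFORM:-, EMIT:-] out:P5(v=0); bubbles=4
Total bubble-slots: 20

Answer: 20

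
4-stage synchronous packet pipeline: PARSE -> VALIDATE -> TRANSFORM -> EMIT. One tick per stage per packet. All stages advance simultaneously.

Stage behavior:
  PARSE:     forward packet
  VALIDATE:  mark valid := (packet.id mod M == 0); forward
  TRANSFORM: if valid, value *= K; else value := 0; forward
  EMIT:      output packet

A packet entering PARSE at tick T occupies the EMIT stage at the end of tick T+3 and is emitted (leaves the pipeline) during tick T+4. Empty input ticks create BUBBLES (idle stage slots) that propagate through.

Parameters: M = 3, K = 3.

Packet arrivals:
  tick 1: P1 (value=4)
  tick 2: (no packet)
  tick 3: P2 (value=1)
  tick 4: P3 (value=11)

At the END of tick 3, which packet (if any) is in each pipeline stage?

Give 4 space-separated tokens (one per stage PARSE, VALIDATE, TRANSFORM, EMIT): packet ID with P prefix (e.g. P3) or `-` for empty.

Answer: P2 - P1 -

Derivation:
Tick 1: [PARSE:P1(v=4,ok=F), VALIDATE:-, TRANSFORM:-, EMIT:-] out:-; in:P1
Tick 2: [PARSE:-, VALIDATE:P1(v=4,ok=F), TRANSFORM:-, EMIT:-] out:-; in:-
Tick 3: [PARSE:P2(v=1,ok=F), VALIDATE:-, TRANSFORM:P1(v=0,ok=F), EMIT:-] out:-; in:P2
At end of tick 3: ['P2', '-', 'P1', '-']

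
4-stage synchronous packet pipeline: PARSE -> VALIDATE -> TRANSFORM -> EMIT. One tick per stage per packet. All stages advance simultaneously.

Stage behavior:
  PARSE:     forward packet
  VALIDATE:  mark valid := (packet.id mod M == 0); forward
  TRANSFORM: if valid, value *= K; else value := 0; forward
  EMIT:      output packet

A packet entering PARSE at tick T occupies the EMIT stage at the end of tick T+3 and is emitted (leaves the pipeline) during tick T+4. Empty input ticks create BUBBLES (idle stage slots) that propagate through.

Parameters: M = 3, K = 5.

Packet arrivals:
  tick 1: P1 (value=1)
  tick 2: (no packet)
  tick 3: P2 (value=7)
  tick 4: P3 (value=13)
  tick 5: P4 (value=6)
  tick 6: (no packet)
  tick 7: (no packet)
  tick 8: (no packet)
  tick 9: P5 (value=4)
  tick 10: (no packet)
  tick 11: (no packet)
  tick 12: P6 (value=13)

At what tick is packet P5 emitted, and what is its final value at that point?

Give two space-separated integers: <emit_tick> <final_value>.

Tick 1: [PARSE:P1(v=1,ok=F), VALIDATE:-, TRANSFORM:-, EMIT:-] out:-; in:P1
Tick 2: [PARSE:-, VALIDATE:P1(v=1,ok=F), TRANSFORM:-, EMIT:-] out:-; in:-
Tick 3: [PARSE:P2(v=7,ok=F), VALIDATE:-, TRANSFORM:P1(v=0,ok=F), EMIT:-] out:-; in:P2
Tick 4: [PARSE:P3(v=13,ok=F), VALIDATE:P2(v=7,ok=F), TRANSFORM:-, EMIT:P1(v=0,ok=F)] out:-; in:P3
Tick 5: [PARSE:P4(v=6,ok=F), VALIDATE:P3(v=13,ok=T), TRANSFORM:P2(v=0,ok=F), EMIT:-] out:P1(v=0); in:P4
Tick 6: [PARSE:-, VALIDATE:P4(v=6,ok=F), TRANSFORM:P3(v=65,ok=T), EMIT:P2(v=0,ok=F)] out:-; in:-
Tick 7: [PARSE:-, VALIDATE:-, TRANSFORM:P4(v=0,ok=F), EMIT:P3(v=65,ok=T)] out:P2(v=0); in:-
Tick 8: [PARSE:-, VALIDATE:-, TRANSFORM:-, EMIT:P4(v=0,ok=F)] out:P3(v=65); in:-
Tick 9: [PARSE:P5(v=4,ok=F), VALIDATE:-, TRANSFORM:-, EMIT:-] out:P4(v=0); in:P5
Tick 10: [PARSE:-, VALIDATE:P5(v=4,ok=F), TRANSFORM:-, EMIT:-] out:-; in:-
Tick 11: [PARSE:-, VALIDATE:-, TRANSFORM:P5(v=0,ok=F), EMIT:-] out:-; in:-
Tick 12: [PARSE:P6(v=13,ok=F), VALIDATE:-, TRANSFORM:-, EMIT:P5(v=0,ok=F)] out:-; in:P6
Tick 13: [PARSE:-, VALIDATE:P6(v=13,ok=T), TRANSFORM:-, EMIT:-] out:P5(v=0); in:-
Tick 14: [PARSE:-, VALIDATE:-, TRANSFORM:P6(v=65,ok=T), EMIT:-] out:-; in:-
Tick 15: [PARSE:-, VALIDATE:-, TRANSFORM:-, EMIT:P6(v=65,ok=T)] out:-; in:-
Tick 16: [PARSE:-, VALIDATE:-, TRANSFORM:-, EMIT:-] out:P6(v=65); in:-
P5: arrives tick 9, valid=False (id=5, id%3=2), emit tick 13, final value 0

Answer: 13 0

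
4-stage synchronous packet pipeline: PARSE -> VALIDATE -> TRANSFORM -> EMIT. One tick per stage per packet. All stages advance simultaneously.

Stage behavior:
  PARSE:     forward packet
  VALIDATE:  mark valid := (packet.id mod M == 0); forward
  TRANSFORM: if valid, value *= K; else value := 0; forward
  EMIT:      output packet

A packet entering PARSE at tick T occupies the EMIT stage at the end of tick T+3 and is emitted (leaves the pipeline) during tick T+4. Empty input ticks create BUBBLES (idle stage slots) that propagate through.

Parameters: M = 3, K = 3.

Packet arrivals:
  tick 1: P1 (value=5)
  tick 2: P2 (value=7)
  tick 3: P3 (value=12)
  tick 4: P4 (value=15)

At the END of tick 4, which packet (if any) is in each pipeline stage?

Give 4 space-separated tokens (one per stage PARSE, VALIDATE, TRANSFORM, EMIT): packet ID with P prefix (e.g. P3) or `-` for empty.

Answer: P4 P3 P2 P1

Derivation:
Tick 1: [PARSE:P1(v=5,ok=F), VALIDATE:-, TRANSFORM:-, EMIT:-] out:-; in:P1
Tick 2: [PARSE:P2(v=7,ok=F), VALIDATE:P1(v=5,ok=F), TRANSFORM:-, EMIT:-] out:-; in:P2
Tick 3: [PARSE:P3(v=12,ok=F), VALIDATE:P2(v=7,ok=F), TRANSFORM:P1(v=0,ok=F), EMIT:-] out:-; in:P3
Tick 4: [PARSE:P4(v=15,ok=F), VALIDATE:P3(v=12,ok=T), TRANSFORM:P2(v=0,ok=F), EMIT:P1(v=0,ok=F)] out:-; in:P4
At end of tick 4: ['P4', 'P3', 'P2', 'P1']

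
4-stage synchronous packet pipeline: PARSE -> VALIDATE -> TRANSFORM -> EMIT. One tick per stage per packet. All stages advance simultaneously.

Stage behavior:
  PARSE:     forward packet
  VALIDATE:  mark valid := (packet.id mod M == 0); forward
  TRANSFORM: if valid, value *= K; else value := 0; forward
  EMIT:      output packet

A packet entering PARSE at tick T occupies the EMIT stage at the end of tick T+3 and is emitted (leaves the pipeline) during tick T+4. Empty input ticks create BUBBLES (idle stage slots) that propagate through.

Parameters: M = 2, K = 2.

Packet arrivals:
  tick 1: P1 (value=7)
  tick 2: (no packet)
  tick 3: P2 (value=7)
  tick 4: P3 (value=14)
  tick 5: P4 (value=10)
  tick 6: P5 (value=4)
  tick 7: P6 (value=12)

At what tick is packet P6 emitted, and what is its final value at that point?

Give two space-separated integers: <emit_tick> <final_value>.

Answer: 11 24

Derivation:
Tick 1: [PARSE:P1(v=7,ok=F), VALIDATE:-, TRANSFORM:-, EMIT:-] out:-; in:P1
Tick 2: [PARSE:-, VALIDATE:P1(v=7,ok=F), TRANSFORM:-, EMIT:-] out:-; in:-
Tick 3: [PARSE:P2(v=7,ok=F), VALIDATE:-, TRANSFORM:P1(v=0,ok=F), EMIT:-] out:-; in:P2
Tick 4: [PARSE:P3(v=14,ok=F), VALIDATE:P2(v=7,ok=T), TRANSFORM:-, EMIT:P1(v=0,ok=F)] out:-; in:P3
Tick 5: [PARSE:P4(v=10,ok=F), VALIDATE:P3(v=14,ok=F), TRANSFORM:P2(v=14,ok=T), EMIT:-] out:P1(v=0); in:P4
Tick 6: [PARSE:P5(v=4,ok=F), VALIDATE:P4(v=10,ok=T), TRANSFORM:P3(v=0,ok=F), EMIT:P2(v=14,ok=T)] out:-; in:P5
Tick 7: [PARSE:P6(v=12,ok=F), VALIDATE:P5(v=4,ok=F), TRANSFORM:P4(v=20,ok=T), EMIT:P3(v=0,ok=F)] out:P2(v=14); in:P6
Tick 8: [PARSE:-, VALIDATE:P6(v=12,ok=T), TRANSFORM:P5(v=0,ok=F), EMIT:P4(v=20,ok=T)] out:P3(v=0); in:-
Tick 9: [PARSE:-, VALIDATE:-, TRANSFORM:P6(v=24,ok=T), EMIT:P5(v=0,ok=F)] out:P4(v=20); in:-
Tick 10: [PARSE:-, VALIDATE:-, TRANSFORM:-, EMIT:P6(v=24,ok=T)] out:P5(v=0); in:-
Tick 11: [PARSE:-, VALIDATE:-, TRANSFORM:-, EMIT:-] out:P6(v=24); in:-
P6: arrives tick 7, valid=True (id=6, id%2=0), emit tick 11, final value 24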